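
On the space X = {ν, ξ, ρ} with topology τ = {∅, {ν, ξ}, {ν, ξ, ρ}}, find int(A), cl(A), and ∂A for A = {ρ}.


int(A) = ∅, cl(A) = {ρ}, ∂A = {ρ}.

Closed sets in (X, τ) are complements of opens:
  closed(X, τ) = {∅, {ρ}, {ν, ξ, ρ}}.
int(A) = ⋃ {U ∈ τ : U ⊆ A}. Opens contained in A: ∅.
Taking the union of these: int(A) = ∅.
cl(A) = ⋂ {C closed : A ⊆ C}. Closed sets containing A: {ρ}, {ν, ξ, ρ}.
Intersecting these: cl(A) = {ρ}.
∂A = cl(A) ∖ int(A) = {ρ} ∖ ∅ = {ρ}.


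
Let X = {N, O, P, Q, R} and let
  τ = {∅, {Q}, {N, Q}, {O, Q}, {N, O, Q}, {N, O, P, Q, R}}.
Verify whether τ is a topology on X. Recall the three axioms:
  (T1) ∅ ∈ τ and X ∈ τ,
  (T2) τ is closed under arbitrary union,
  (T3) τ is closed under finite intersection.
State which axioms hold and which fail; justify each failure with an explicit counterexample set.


τ IS a topology on X.

Axiom (T1): ∅ ∈ τ? Yes; X ∈ τ? Yes.
Axiom (T2/T3): check pairwise unions and intersections of members of τ.
All pairwise intersections and unions checked — each lies in τ. Therefore τ satisfies (T1), (T2), (T3): it IS a topology on X.


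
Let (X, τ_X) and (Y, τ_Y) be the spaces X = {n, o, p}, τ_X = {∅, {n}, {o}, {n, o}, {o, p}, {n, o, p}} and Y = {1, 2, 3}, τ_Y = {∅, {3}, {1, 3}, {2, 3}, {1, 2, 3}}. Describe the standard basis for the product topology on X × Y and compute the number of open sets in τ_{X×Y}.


Basis B = {∅ × ∅, {n} × {3}, {o} × {3}, {n} × {1, 3}, {n} × {2, 3}, {n, o} × {3}, {o} × {1, 3}, {o} × {2, 3}, {o, p} × {3}, {n} × {1, 2, 3}, {n, o, p} × {3}, {o} × {1, 2, 3}, {n, o} × {1, 3}, {n, o} × {2, 3}, {o, p} × {1, 3}, {o, p} × {2, 3}, {n, o} × {1, 2, 3}, {n, o, p} × {1, 3}, {n, o, p} × {2, 3}, {o, p} × {1, 2, 3}, {n, o, p} × {1, 2, 3}}; |τ_{X×Y}| = 70.

Enumerate products U × V with U ∈ τ_X, V ∈ τ_Y (deduplicated):
  ∅ × ∅ = {} (∅)
  {n} × {3} = {(n,3)}
  {o} × {3} = {(o,3)}
  {n} × {1, 3} = {(n,1), (n,3)}
  {n} × {2, 3} = {(n,2), (n,3)}
  {n, o} × {3} = {(n,3), (o,3)}
  {o} × {1, 3} = {(o,1), (o,3)}
  {o} × {2, 3} = {(o,2), (o,3)}
  {o, p} × {3} = {(o,3), (p,3)}
  {n} × {1, 2, 3} = {(n,1), (n,2), (n,3)}
  {n, o, p} × {3} = {(n,3), (o,3), (p,3)}
  {o} × {1, 2, 3} = {(o,1), (o,2), (o,3)}
  {n, o} × {1, 3} = {(n,1), (n,3), (o,1), (o,3)}
  {n, o} × {2, 3} = {(n,2), (n,3), (o,2), (o,3)}
  {o, p} × {1, 3} = {(o,1), (o,3), (p,1), (p,3)}
  {o, p} × {2, 3} = {(o,2), (o,3), (p,2), (p,3)}
  {n, o} × {1, 2, 3} = {(n,1), (n,2), (n,3), (o,1), (o,2), (o,3)}
  {n, o, p} × {1, 3} = {(n,1), (n,3), (o,1), (o,3), (p,1), (p,3)}
  {n, o, p} × {2, 3} = {(n,2), (n,3), (o,2), (o,3), (p,2), (p,3)}
  {o, p} × {1, 2, 3} = {(o,1), (o,2), (o,3), (p,1), (p,2), (p,3)}
  {n, o, p} × {1, 2, 3} = {(n,1), (n,2), (n,3), (o,1), (o,2), (o,3), (p,1), (p,2), (p,3)}
These 21 distinct sets form the basis B.
Close under arbitrary unions to get τ_{X×Y}; counting gives |τ_{X×Y}| = 70.


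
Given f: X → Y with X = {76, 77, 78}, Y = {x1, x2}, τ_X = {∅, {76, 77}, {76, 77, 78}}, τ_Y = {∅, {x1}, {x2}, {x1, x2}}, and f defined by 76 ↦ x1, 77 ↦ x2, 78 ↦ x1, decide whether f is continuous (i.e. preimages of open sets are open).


f is NOT continuous.

Compute f^{-1}(U) for each U ∈ τ_Y:
  U = ∅: f^{-1}(U) = ∅ ∈ τ_X ✓.
  U = {x1}: f^{-1}(U) = {76, 78} ∉ τ_X ✗.
  U = {x2}: f^{-1}(U) = {77} ∉ τ_X ✗.
  U = {x1, x2}: f^{-1}(U) = {76, 77, 78} ∈ τ_X ✓.
Found U = {x1} with f^{-1}(U) = {76, 78} not in τ_X. Therefore f is NOT continuous.


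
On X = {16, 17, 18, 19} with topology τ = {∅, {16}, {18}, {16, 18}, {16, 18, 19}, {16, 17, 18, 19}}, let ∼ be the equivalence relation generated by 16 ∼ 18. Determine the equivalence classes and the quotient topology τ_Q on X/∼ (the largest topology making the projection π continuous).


X/∼ = {[16=18], [17], [19]}; |τ_Q| = 4.

Equivalence classes: [16=18], [17], [19].
Quotient map π: X → X/∼ sends 16 ↦ [16=18], 17 ↦ [17], 18 ↦ [16=18], 19 ↦ [19].
For each subset V ⊆ X/∼, compute π^{-1}(V) ⊆ X and check whether π^{-1}(V) ∈ τ. V is open in τ_Q iff π^{-1}(V) ∈ τ.
  V = {}: π^{-1}(V) = ∅ ∈ τ ✓.
  V = {[16=18]}: π^{-1}(V) = {16, 18} ∈ τ ✓.
  V = {[17]}: π^{-1}(V) = {17} ∉ τ ✗.
  V = {[16=18], [17]}: π^{-1}(V) = {16, 17, 18} ∉ τ ✗.
  V = {[19]}: π^{-1}(V) = {19} ∉ τ ✗.
  V = {[16=18], [19]}: π^{-1}(V) = {16, 18, 19} ∈ τ ✓.
  V = {[17], [19]}: π^{-1}(V) = {17, 19} ∉ τ ✗.
  V = {[16=18], [17], [19]}: π^{-1}(V) = {16, 17, 18, 19} ∈ τ ✓.
Open sets in the quotient: τ_Q = {{}, {[16=18]}, {[16=18], [19]}, {[16=18], [17], [19]}} (4 elements).


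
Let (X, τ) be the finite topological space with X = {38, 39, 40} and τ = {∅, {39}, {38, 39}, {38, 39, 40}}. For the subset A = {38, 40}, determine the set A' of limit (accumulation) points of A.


A' = {40}

For each x ∈ X, list the open sets U ∈ τ with x ∈ U, then check whether U ∩ (A ∖ {x}) ≠ ∅ for every such U.
  x = 38: open {38, 39} ∋ x has {38, 39} ∩ (A ∖ {38}) = ∅, so x is NOT a limit point.
  x = 39: open {39} ∋ x has {39} ∩ (A ∖ {39}) = ∅, so x is NOT a limit point.
  x = 40: opens ∋ x are {38, 39, 40}; each meets A ∖ {40}, so x IS a limit point.
Collecting: A' = {40}.


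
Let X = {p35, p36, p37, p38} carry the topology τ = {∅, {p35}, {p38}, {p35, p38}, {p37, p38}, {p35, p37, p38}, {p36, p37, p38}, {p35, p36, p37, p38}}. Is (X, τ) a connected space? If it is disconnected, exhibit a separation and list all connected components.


(X, τ) is disconnected; components = [{p35}, {p36, p37, p38}].

Find clopen sets (U ∈ τ with X ∖ U ∈ τ):
  U = ∅, X ∖ U = {p35, p36, p37, p38} — both open, so U is clopen.
  U = {p35}, X ∖ U = {p36, p37, p38} — both open, so U is clopen.
  U = {p36, p37, p38}, X ∖ U = {p35} — both open, so U is clopen.
  U = {p35, p36, p37, p38}, X ∖ U = ∅ — both open, so U is clopen.
Nontrivial clopen(s) exist: e.g. {p36, p37, p38}. So (X, τ) is disconnected.
Compute connected components by grouping points that agree on all clopens:
  component: {p35}
  component: {p36, p37, p38}


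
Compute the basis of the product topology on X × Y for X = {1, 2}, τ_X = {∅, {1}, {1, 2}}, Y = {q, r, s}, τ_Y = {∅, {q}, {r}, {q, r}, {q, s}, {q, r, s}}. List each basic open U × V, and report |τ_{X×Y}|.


Basis B = {∅ × ∅, {1} × {q}, {1} × {r}, {1} × {q, r}, {1} × {q, s}, {1, 2} × {q}, {1, 2} × {r}, {1} × {q, r, s}, {1, 2} × {q, r}, {1, 2} × {q, s}, {1, 2} × {q, r, s}}; |τ_{X×Y}| = 18.

Enumerate products U × V with U ∈ τ_X, V ∈ τ_Y (deduplicated):
  ∅ × ∅ = {} (∅)
  {1} × {q} = {(1,q)}
  {1} × {r} = {(1,r)}
  {1} × {q, r} = {(1,q), (1,r)}
  {1} × {q, s} = {(1,q), (1,s)}
  {1, 2} × {q} = {(1,q), (2,q)}
  {1, 2} × {r} = {(1,r), (2,r)}
  {1} × {q, r, s} = {(1,q), (1,r), (1,s)}
  {1, 2} × {q, r} = {(1,q), (1,r), (2,q), (2,r)}
  {1, 2} × {q, s} = {(1,q), (1,s), (2,q), (2,s)}
  {1, 2} × {q, r, s} = {(1,q), (1,r), (1,s), (2,q), (2,r), (2,s)}
These 11 distinct sets form the basis B.
Close under arbitrary unions to get τ_{X×Y}; counting gives |τ_{X×Y}| = 18.


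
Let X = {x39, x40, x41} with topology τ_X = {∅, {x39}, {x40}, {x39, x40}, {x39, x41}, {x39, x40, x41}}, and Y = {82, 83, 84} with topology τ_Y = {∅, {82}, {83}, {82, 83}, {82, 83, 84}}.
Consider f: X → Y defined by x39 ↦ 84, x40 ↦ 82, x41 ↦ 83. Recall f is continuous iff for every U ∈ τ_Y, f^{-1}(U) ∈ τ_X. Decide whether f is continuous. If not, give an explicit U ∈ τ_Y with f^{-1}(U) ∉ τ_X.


f is NOT continuous.

Compute f^{-1}(U) for each U ∈ τ_Y:
  U = ∅: f^{-1}(U) = ∅ ∈ τ_X ✓.
  U = {82}: f^{-1}(U) = {x40} ∈ τ_X ✓.
  U = {83}: f^{-1}(U) = {x41} ∉ τ_X ✗.
  U = {82, 83}: f^{-1}(U) = {x40, x41} ∉ τ_X ✗.
  U = {82, 83, 84}: f^{-1}(U) = {x39, x40, x41} ∈ τ_X ✓.
Found U = {83} with f^{-1}(U) = {x41} not in τ_X. Therefore f is NOT continuous.


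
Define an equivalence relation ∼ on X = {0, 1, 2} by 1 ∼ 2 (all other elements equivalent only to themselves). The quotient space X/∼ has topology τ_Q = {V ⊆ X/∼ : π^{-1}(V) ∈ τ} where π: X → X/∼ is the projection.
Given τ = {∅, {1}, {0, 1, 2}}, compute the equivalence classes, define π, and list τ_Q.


X/∼ = {[0], [1=2]}; |τ_Q| = 2.

Equivalence classes: [0], [1=2].
Quotient map π: X → X/∼ sends 0 ↦ [0], 1 ↦ [1=2], 2 ↦ [1=2].
For each subset V ⊆ X/∼, compute π^{-1}(V) ⊆ X and check whether π^{-1}(V) ∈ τ. V is open in τ_Q iff π^{-1}(V) ∈ τ.
  V = {}: π^{-1}(V) = ∅ ∈ τ ✓.
  V = {[0]}: π^{-1}(V) = {0} ∉ τ ✗.
  V = {[1=2]}: π^{-1}(V) = {1, 2} ∉ τ ✗.
  V = {[0], [1=2]}: π^{-1}(V) = {0, 1, 2} ∈ τ ✓.
Open sets in the quotient: τ_Q = {{}, {[0], [1=2]}} (2 elements).


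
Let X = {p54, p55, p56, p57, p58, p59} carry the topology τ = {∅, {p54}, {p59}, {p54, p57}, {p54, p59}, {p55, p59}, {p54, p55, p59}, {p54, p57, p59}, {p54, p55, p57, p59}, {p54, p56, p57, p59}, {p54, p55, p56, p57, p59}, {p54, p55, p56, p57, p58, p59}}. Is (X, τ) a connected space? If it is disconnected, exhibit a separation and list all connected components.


(X, τ) is connected.

Find clopen sets (U ∈ τ with X ∖ U ∈ τ):
  U = ∅, X ∖ U = {p54, p55, p56, p57, p58, p59} — both open, so U is clopen.
  U = {p54, p55, p56, p57, p58, p59}, X ∖ U = ∅ — both open, so U is clopen.
Only trivial clopens (∅ and X) exist, so (X, τ) is connected.
Compute connected components by grouping points that agree on all clopens:
  component: {p54, p55, p56, p57, p58, p59}


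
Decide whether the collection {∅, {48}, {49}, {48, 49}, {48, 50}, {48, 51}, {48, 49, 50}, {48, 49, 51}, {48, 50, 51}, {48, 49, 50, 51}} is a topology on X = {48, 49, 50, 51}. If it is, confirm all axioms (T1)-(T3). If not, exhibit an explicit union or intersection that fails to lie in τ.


τ IS a topology on X.

Axiom (T1): ∅ ∈ τ? Yes; X ∈ τ? Yes.
Axiom (T2/T3): check pairwise unions and intersections of members of τ.
All pairwise intersections and unions checked — each lies in τ. Therefore τ satisfies (T1), (T2), (T3): it IS a topology on X.


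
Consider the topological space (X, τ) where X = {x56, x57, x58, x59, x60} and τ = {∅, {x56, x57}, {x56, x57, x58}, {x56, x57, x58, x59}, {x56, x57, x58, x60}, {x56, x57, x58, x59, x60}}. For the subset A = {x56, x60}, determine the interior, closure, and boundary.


int(A) = ∅, cl(A) = {x56, x57, x58, x59, x60}, ∂A = {x56, x57, x58, x59, x60}.

Closed sets in (X, τ) are complements of opens:
  closed(X, τ) = {∅, {x59}, {x60}, {x59, x60}, {x58, x59, x60}, {x56, x57, x58, x59, x60}}.
int(A) = ⋃ {U ∈ τ : U ⊆ A}. Opens contained in A: ∅.
Taking the union of these: int(A) = ∅.
cl(A) = ⋂ {C closed : A ⊆ C}. Closed sets containing A: {x56, x57, x58, x59, x60}.
Intersecting these: cl(A) = {x56, x57, x58, x59, x60}.
∂A = cl(A) ∖ int(A) = {x56, x57, x58, x59, x60} ∖ ∅ = {x56, x57, x58, x59, x60}.


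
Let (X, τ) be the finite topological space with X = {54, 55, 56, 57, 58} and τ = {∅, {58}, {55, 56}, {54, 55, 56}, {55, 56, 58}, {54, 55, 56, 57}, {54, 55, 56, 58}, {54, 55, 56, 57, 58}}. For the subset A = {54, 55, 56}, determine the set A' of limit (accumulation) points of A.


A' = {54, 55, 56, 57}

For each x ∈ X, list the open sets U ∈ τ with x ∈ U, then check whether U ∩ (A ∖ {x}) ≠ ∅ for every such U.
  x = 54: opens ∋ x are {54, 55, 56}, {54, 55, 56, 57}, {54, 55, 56, 58}, {54, 55, 56, 57, 58}; each meets A ∖ {54}, so x IS a limit point.
  x = 55: opens ∋ x are {55, 56}, {54, 55, 56}, {55, 56, 58}, {54, 55, 56, 57}, {54, 55, 56, 58}, {54, 55, 56, 57, 58}; each meets A ∖ {55}, so x IS a limit point.
  x = 56: opens ∋ x are {55, 56}, {54, 55, 56}, {55, 56, 58}, {54, 55, 56, 57}, {54, 55, 56, 58}, {54, 55, 56, 57, 58}; each meets A ∖ {56}, so x IS a limit point.
  x = 57: opens ∋ x are {54, 55, 56, 57}, {54, 55, 56, 57, 58}; each meets A ∖ {57}, so x IS a limit point.
  x = 58: open {58} ∋ x has {58} ∩ (A ∖ {58}) = ∅, so x is NOT a limit point.
Collecting: A' = {54, 55, 56, 57}.


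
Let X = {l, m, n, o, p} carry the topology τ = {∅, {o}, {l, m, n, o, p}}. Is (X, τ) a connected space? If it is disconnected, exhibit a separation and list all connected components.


(X, τ) is connected.

Find clopen sets (U ∈ τ with X ∖ U ∈ τ):
  U = ∅, X ∖ U = {l, m, n, o, p} — both open, so U is clopen.
  U = {l, m, n, o, p}, X ∖ U = ∅ — both open, so U is clopen.
Only trivial clopens (∅ and X) exist, so (X, τ) is connected.
Compute connected components by grouping points that agree on all clopens:
  component: {l, m, n, o, p}


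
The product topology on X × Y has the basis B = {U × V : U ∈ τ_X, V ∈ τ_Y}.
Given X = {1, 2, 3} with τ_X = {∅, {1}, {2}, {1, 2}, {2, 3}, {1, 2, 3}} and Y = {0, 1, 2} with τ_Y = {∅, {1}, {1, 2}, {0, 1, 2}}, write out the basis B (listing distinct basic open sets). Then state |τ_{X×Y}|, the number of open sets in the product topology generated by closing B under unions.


Basis B = {∅ × ∅, {1} × {1}, {2} × {1}, {1} × {1, 2}, {1, 2} × {1}, {2} × {1, 2}, {2, 3} × {1}, {1} × {0, 1, 2}, {1, 2, 3} × {1}, {2} × {0, 1, 2}, {1, 2} × {1, 2}, {2, 3} × {1, 2}, {1, 2} × {0, 1, 2}, {1, 2, 3} × {1, 2}, {2, 3} × {0, 1, 2}, {1, 2, 3} × {0, 1, 2}}; |τ_{X×Y}| = 40.

Enumerate products U × V with U ∈ τ_X, V ∈ τ_Y (deduplicated):
  ∅ × ∅ = {} (∅)
  {1} × {1} = {(1,1)}
  {2} × {1} = {(2,1)}
  {1} × {1, 2} = {(1,1), (1,2)}
  {1, 2} × {1} = {(1,1), (2,1)}
  {2} × {1, 2} = {(2,1), (2,2)}
  {2, 3} × {1} = {(2,1), (3,1)}
  {1} × {0, 1, 2} = {(1,0), (1,1), (1,2)}
  {1, 2, 3} × {1} = {(1,1), (2,1), (3,1)}
  {2} × {0, 1, 2} = {(2,0), (2,1), (2,2)}
  {1, 2} × {1, 2} = {(1,1), (1,2), (2,1), (2,2)}
  {2, 3} × {1, 2} = {(2,1), (2,2), (3,1), (3,2)}
  {1, 2} × {0, 1, 2} = {(1,0), (1,1), (1,2), (2,0), (2,1), (2,2)}
  {1, 2, 3} × {1, 2} = {(1,1), (1,2), (2,1), (2,2), (3,1), (3,2)}
  {2, 3} × {0, 1, 2} = {(2,0), (2,1), (2,2), (3,0), (3,1), (3,2)}
  {1, 2, 3} × {0, 1, 2} = {(1,0), (1,1), (1,2), (2,0), (2,1), (2,2), (3,0), (3,1), (3,2)}
These 16 distinct sets form the basis B.
Close under arbitrary unions to get τ_{X×Y}; counting gives |τ_{X×Y}| = 40.


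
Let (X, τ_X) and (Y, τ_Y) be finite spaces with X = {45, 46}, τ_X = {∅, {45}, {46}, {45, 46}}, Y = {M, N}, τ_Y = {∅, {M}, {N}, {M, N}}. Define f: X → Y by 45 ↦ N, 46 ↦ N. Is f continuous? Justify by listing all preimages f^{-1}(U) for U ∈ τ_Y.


f IS continuous.

Compute f^{-1}(U) for each U ∈ τ_Y:
  U = ∅: f^{-1}(U) = ∅ ∈ τ_X ✓.
  U = {M}: f^{-1}(U) = ∅ ∈ τ_X ✓.
  U = {N}: f^{-1}(U) = {45, 46} ∈ τ_X ✓.
  U = {M, N}: f^{-1}(U) = {45, 46} ∈ τ_X ✓.
Every preimage lies in τ_X, so f IS continuous.


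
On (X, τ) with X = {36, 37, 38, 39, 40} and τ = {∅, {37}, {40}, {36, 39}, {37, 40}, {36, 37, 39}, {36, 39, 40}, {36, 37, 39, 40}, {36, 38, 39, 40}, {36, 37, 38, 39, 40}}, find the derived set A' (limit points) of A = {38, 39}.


A' = {36, 38}

For each x ∈ X, list the open sets U ∈ τ with x ∈ U, then check whether U ∩ (A ∖ {x}) ≠ ∅ for every such U.
  x = 36: opens ∋ x are {36, 39}, {36, 37, 39}, {36, 39, 40}, {36, 37, 39, 40}, {36, 38, 39, 40}, {36, 37, 38, 39, 40}; each meets A ∖ {36}, so x IS a limit point.
  x = 37: open {37} ∋ x has {37} ∩ (A ∖ {37}) = ∅, so x is NOT a limit point.
  x = 38: opens ∋ x are {36, 38, 39, 40}, {36, 37, 38, 39, 40}; each meets A ∖ {38}, so x IS a limit point.
  x = 39: open {36, 39} ∋ x has {36, 39} ∩ (A ∖ {39}) = ∅, so x is NOT a limit point.
  x = 40: open {40} ∋ x has {40} ∩ (A ∖ {40}) = ∅, so x is NOT a limit point.
Collecting: A' = {36, 38}.


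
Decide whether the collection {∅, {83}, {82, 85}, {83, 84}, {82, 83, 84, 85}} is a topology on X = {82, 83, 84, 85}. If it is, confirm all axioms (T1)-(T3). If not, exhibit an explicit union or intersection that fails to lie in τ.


τ is NOT a topology on X.

Axiom (T1): ∅ ∈ τ? Yes; X ∈ τ? Yes.
Axiom (T2/T3): check pairwise unions and intersections of members of τ.
Counterexample for (T2): {83} ∪ {82, 85} = {82, 83, 85} ∉ τ. Therefore τ is NOT a topology.


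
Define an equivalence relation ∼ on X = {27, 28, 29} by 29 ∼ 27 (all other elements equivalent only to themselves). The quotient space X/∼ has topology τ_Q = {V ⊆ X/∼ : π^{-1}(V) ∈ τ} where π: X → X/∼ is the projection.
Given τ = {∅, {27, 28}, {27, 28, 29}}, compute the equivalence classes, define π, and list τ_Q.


X/∼ = {[27=29], [28]}; |τ_Q| = 2.

Equivalence classes: [27=29], [28].
Quotient map π: X → X/∼ sends 27 ↦ [27=29], 28 ↦ [28], 29 ↦ [27=29].
For each subset V ⊆ X/∼, compute π^{-1}(V) ⊆ X and check whether π^{-1}(V) ∈ τ. V is open in τ_Q iff π^{-1}(V) ∈ τ.
  V = {}: π^{-1}(V) = ∅ ∈ τ ✓.
  V = {[27=29]}: π^{-1}(V) = {27, 29} ∉ τ ✗.
  V = {[28]}: π^{-1}(V) = {28} ∉ τ ✗.
  V = {[27=29], [28]}: π^{-1}(V) = {27, 28, 29} ∈ τ ✓.
Open sets in the quotient: τ_Q = {{}, {[27=29], [28]}} (2 elements).


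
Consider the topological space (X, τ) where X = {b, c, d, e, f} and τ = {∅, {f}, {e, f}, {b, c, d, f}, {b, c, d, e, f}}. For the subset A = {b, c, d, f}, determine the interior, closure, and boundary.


int(A) = {b, c, d, f}, cl(A) = {b, c, d, e, f}, ∂A = {e}.

Closed sets in (X, τ) are complements of opens:
  closed(X, τ) = {∅, {e}, {b, c, d}, {b, c, d, e}, {b, c, d, e, f}}.
int(A) = ⋃ {U ∈ τ : U ⊆ A}. Opens contained in A: ∅, {f}, {b, c, d, f}.
Taking the union of these: int(A) = {b, c, d, f}.
cl(A) = ⋂ {C closed : A ⊆ C}. Closed sets containing A: {b, c, d, e, f}.
Intersecting these: cl(A) = {b, c, d, e, f}.
∂A = cl(A) ∖ int(A) = {b, c, d, e, f} ∖ {b, c, d, f} = {e}.


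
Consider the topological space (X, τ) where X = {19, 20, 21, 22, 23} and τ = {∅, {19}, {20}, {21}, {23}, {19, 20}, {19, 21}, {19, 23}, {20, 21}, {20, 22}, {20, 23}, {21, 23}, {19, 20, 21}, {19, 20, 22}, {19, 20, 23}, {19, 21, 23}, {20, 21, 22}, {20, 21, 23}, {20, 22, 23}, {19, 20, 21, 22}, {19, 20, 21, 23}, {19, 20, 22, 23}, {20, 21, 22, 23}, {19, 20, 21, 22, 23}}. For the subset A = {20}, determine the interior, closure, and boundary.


int(A) = {20}, cl(A) = {20, 22}, ∂A = {22}.

Closed sets in (X, τ) are complements of opens:
  closed(X, τ) = {∅, {19}, {21}, {22}, {23}, {19, 21}, {19, 22}, {19, 23}, {20, 22}, {21, 22}, {21, 23}, {22, 23}, {19, 20, 22}, {19, 21, 22}, {19, 21, 23}, {19, 22, 23}, {20, 21, 22}, {20, 22, 23}, {21, 22, 23}, {19, 20, 21, 22}, {19, 20, 22, 23}, {19, 21, 22, 23}, {20, 21, 22, 23}, {19, 20, 21, 22, 23}}.
int(A) = ⋃ {U ∈ τ : U ⊆ A}. Opens contained in A: ∅, {20}.
Taking the union of these: int(A) = {20}.
cl(A) = ⋂ {C closed : A ⊆ C}. Closed sets containing A: {20, 22}, {19, 20, 22}, {20, 21, 22}, {20, 22, 23}, {19, 20, 21, 22}, {19, 20, 22, 23}, {20, 21, 22, 23}, {19, 20, 21, 22, 23}.
Intersecting these: cl(A) = {20, 22}.
∂A = cl(A) ∖ int(A) = {20, 22} ∖ {20} = {22}.


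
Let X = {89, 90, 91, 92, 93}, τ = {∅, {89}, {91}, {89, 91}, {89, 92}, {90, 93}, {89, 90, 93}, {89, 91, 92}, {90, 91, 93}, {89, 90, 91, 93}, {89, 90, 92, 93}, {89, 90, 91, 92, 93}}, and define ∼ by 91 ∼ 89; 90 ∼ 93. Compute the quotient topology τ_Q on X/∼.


X/∼ = {[89=91], [90=93], [92]}; |τ_Q| = 6.

Equivalence classes: [89=91], [90=93], [92].
Quotient map π: X → X/∼ sends 89 ↦ [89=91], 90 ↦ [90=93], 91 ↦ [89=91], 92 ↦ [92], 93 ↦ [90=93].
For each subset V ⊆ X/∼, compute π^{-1}(V) ⊆ X and check whether π^{-1}(V) ∈ τ. V is open in τ_Q iff π^{-1}(V) ∈ τ.
  V = {}: π^{-1}(V) = ∅ ∈ τ ✓.
  V = {[89=91]}: π^{-1}(V) = {89, 91} ∈ τ ✓.
  V = {[90=93]}: π^{-1}(V) = {90, 93} ∈ τ ✓.
  V = {[89=91], [90=93]}: π^{-1}(V) = {89, 90, 91, 93} ∈ τ ✓.
  V = {[92]}: π^{-1}(V) = {92} ∉ τ ✗.
  V = {[89=91], [92]}: π^{-1}(V) = {89, 91, 92} ∈ τ ✓.
  V = {[90=93], [92]}: π^{-1}(V) = {90, 92, 93} ∉ τ ✗.
  V = {[89=91], [90=93], [92]}: π^{-1}(V) = {89, 90, 91, 92, 93} ∈ τ ✓.
Open sets in the quotient: τ_Q = {{}, {[89=91]}, {[90=93]}, {[89=91], [90=93]}, {[89=91], [92]}, {[89=91], [90=93], [92]}} (6 elements).


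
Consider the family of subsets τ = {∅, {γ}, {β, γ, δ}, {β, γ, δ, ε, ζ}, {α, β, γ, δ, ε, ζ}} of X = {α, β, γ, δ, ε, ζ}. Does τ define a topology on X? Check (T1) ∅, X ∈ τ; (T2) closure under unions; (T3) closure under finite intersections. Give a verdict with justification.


τ IS a topology on X.

Axiom (T1): ∅ ∈ τ? Yes; X ∈ τ? Yes.
Axiom (T2/T3): check pairwise unions and intersections of members of τ.
All pairwise intersections and unions checked — each lies in τ. Therefore τ satisfies (T1), (T2), (T3): it IS a topology on X.


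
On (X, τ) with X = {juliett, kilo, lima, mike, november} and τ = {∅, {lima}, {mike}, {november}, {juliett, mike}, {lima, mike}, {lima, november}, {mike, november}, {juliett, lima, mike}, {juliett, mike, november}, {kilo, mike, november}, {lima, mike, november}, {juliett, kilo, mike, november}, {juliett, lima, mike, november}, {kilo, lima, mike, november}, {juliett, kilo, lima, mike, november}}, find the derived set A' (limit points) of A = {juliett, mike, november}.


A' = {juliett, kilo}

For each x ∈ X, list the open sets U ∈ τ with x ∈ U, then check whether U ∩ (A ∖ {x}) ≠ ∅ for every such U.
  x = juliett: opens ∋ x are {juliett, mike}, {juliett, lima, mike}, {juliett, mike, november}, {juliett, kilo, mike, november}, {juliett, lima, mike, november}, {juliett, kilo, lima, mike, november}; each meets A ∖ {juliett}, so x IS a limit point.
  x = kilo: opens ∋ x are {kilo, mike, november}, {juliett, kilo, mike, november}, {kilo, lima, mike, november}, {juliett, kilo, lima, mike, november}; each meets A ∖ {kilo}, so x IS a limit point.
  x = lima: open {lima} ∋ x has {lima} ∩ (A ∖ {lima}) = ∅, so x is NOT a limit point.
  x = mike: open {mike} ∋ x has {mike} ∩ (A ∖ {mike}) = ∅, so x is NOT a limit point.
  x = november: open {november} ∋ x has {november} ∩ (A ∖ {november}) = ∅, so x is NOT a limit point.
Collecting: A' = {juliett, kilo}.


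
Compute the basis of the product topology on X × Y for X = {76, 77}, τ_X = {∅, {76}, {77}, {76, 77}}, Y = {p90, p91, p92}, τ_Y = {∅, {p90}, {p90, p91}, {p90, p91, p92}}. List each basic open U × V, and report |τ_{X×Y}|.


Basis B = {∅ × ∅, {76} × {p90}, {77} × {p90}, {76} × {p90, p91}, {76, 77} × {p90}, {77} × {p90, p91}, {76} × {p90, p91, p92}, {77} × {p90, p91, p92}, {76, 77} × {p90, p91}, {76, 77} × {p90, p91, p92}}; |τ_{X×Y}| = 16.

Enumerate products U × V with U ∈ τ_X, V ∈ τ_Y (deduplicated):
  ∅ × ∅ = {} (∅)
  {76} × {p90} = {(76,p90)}
  {77} × {p90} = {(77,p90)}
  {76} × {p90, p91} = {(76,p90), (76,p91)}
  {76, 77} × {p90} = {(76,p90), (77,p90)}
  {77} × {p90, p91} = {(77,p90), (77,p91)}
  {76} × {p90, p91, p92} = {(76,p90), (76,p91), (76,p92)}
  {77} × {p90, p91, p92} = {(77,p90), (77,p91), (77,p92)}
  {76, 77} × {p90, p91} = {(76,p90), (76,p91), (77,p90), (77,p91)}
  {76, 77} × {p90, p91, p92} = {(76,p90), (76,p91), (76,p92), (77,p90), (77,p91), (77,p92)}
These 10 distinct sets form the basis B.
Close under arbitrary unions to get τ_{X×Y}; counting gives |τ_{X×Y}| = 16.


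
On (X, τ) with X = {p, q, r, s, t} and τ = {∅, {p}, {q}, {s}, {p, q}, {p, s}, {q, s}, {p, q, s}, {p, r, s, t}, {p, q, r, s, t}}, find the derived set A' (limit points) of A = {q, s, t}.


A' = {r, t}

For each x ∈ X, list the open sets U ∈ τ with x ∈ U, then check whether U ∩ (A ∖ {x}) ≠ ∅ for every such U.
  x = p: open {p} ∋ x has {p} ∩ (A ∖ {p}) = ∅, so x is NOT a limit point.
  x = q: open {q} ∋ x has {q} ∩ (A ∖ {q}) = ∅, so x is NOT a limit point.
  x = r: opens ∋ x are {p, r, s, t}, {p, q, r, s, t}; each meets A ∖ {r}, so x IS a limit point.
  x = s: open {s} ∋ x has {s} ∩ (A ∖ {s}) = ∅, so x is NOT a limit point.
  x = t: opens ∋ x are {p, r, s, t}, {p, q, r, s, t}; each meets A ∖ {t}, so x IS a limit point.
Collecting: A' = {r, t}.


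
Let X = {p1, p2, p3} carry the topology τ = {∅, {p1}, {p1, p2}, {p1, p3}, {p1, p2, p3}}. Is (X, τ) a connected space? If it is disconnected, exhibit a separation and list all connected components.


(X, τ) is connected.

Find clopen sets (U ∈ τ with X ∖ U ∈ τ):
  U = ∅, X ∖ U = {p1, p2, p3} — both open, so U is clopen.
  U = {p1, p2, p3}, X ∖ U = ∅ — both open, so U is clopen.
Only trivial clopens (∅ and X) exist, so (X, τ) is connected.
Compute connected components by grouping points that agree on all clopens:
  component: {p1, p2, p3}


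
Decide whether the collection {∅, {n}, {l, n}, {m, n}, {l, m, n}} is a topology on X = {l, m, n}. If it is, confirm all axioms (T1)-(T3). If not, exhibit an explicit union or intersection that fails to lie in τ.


τ IS a topology on X.

Axiom (T1): ∅ ∈ τ? Yes; X ∈ τ? Yes.
Axiom (T2/T3): check pairwise unions and intersections of members of τ.
All pairwise intersections and unions checked — each lies in τ. Therefore τ satisfies (T1), (T2), (T3): it IS a topology on X.


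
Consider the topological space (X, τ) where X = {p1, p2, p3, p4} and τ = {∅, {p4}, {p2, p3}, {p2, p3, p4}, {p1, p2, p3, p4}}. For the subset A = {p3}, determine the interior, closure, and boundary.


int(A) = ∅, cl(A) = {p1, p2, p3}, ∂A = {p1, p2, p3}.

Closed sets in (X, τ) are complements of opens:
  closed(X, τ) = {∅, {p1}, {p1, p4}, {p1, p2, p3}, {p1, p2, p3, p4}}.
int(A) = ⋃ {U ∈ τ : U ⊆ A}. Opens contained in A: ∅.
Taking the union of these: int(A) = ∅.
cl(A) = ⋂ {C closed : A ⊆ C}. Closed sets containing A: {p1, p2, p3}, {p1, p2, p3, p4}.
Intersecting these: cl(A) = {p1, p2, p3}.
∂A = cl(A) ∖ int(A) = {p1, p2, p3} ∖ ∅ = {p1, p2, p3}.


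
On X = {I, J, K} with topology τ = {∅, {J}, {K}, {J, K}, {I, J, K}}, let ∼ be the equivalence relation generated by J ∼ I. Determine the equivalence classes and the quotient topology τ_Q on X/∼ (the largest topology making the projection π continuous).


X/∼ = {[I=J], [K]}; |τ_Q| = 3.

Equivalence classes: [I=J], [K].
Quotient map π: X → X/∼ sends I ↦ [I=J], J ↦ [I=J], K ↦ [K].
For each subset V ⊆ X/∼, compute π^{-1}(V) ⊆ X and check whether π^{-1}(V) ∈ τ. V is open in τ_Q iff π^{-1}(V) ∈ τ.
  V = {}: π^{-1}(V) = ∅ ∈ τ ✓.
  V = {[I=J]}: π^{-1}(V) = {I, J} ∉ τ ✗.
  V = {[K]}: π^{-1}(V) = {K} ∈ τ ✓.
  V = {[I=J], [K]}: π^{-1}(V) = {I, J, K} ∈ τ ✓.
Open sets in the quotient: τ_Q = {{}, {[K]}, {[I=J], [K]}} (3 elements).


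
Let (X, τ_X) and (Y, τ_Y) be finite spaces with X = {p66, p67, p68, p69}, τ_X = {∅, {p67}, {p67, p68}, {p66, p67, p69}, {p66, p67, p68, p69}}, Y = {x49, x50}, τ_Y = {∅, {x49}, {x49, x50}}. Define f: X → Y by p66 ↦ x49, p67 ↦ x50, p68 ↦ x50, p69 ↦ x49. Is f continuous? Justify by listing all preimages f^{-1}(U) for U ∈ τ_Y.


f is NOT continuous.

Compute f^{-1}(U) for each U ∈ τ_Y:
  U = ∅: f^{-1}(U) = ∅ ∈ τ_X ✓.
  U = {x49}: f^{-1}(U) = {p66, p69} ∉ τ_X ✗.
  U = {x49, x50}: f^{-1}(U) = {p66, p67, p68, p69} ∈ τ_X ✓.
Found U = {x49} with f^{-1}(U) = {p66, p69} not in τ_X. Therefore f is NOT continuous.


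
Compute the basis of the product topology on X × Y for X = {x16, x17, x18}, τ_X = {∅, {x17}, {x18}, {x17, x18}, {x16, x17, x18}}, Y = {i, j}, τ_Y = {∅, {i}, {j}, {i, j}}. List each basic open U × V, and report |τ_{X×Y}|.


Basis B = {∅ × ∅, {x17} × {i}, {x17} × {j}, {x18} × {i}, {x18} × {j}, {x17} × {i, j}, {x17, x18} × {i}, {x17, x18} × {j}, {x18} × {i, j}, {x16, x17, x18} × {i}, {x16, x17, x18} × {j}, {x17, x18} × {i, j}, {x16, x17, x18} × {i, j}}; |τ_{X×Y}| = 25.

Enumerate products U × V with U ∈ τ_X, V ∈ τ_Y (deduplicated):
  ∅ × ∅ = {} (∅)
  {x17} × {i} = {(x17,i)}
  {x17} × {j} = {(x17,j)}
  {x18} × {i} = {(x18,i)}
  {x18} × {j} = {(x18,j)}
  {x17} × {i, j} = {(x17,i), (x17,j)}
  {x17, x18} × {i} = {(x17,i), (x18,i)}
  {x17, x18} × {j} = {(x17,j), (x18,j)}
  {x18} × {i, j} = {(x18,i), (x18,j)}
  {x16, x17, x18} × {i} = {(x16,i), (x17,i), (x18,i)}
  {x16, x17, x18} × {j} = {(x16,j), (x17,j), (x18,j)}
  {x17, x18} × {i, j} = {(x17,i), (x17,j), (x18,i), (x18,j)}
  {x16, x17, x18} × {i, j} = {(x16,i), (x16,j), (x17,i), (x17,j), (x18,i), (x18,j)}
These 13 distinct sets form the basis B.
Close under arbitrary unions to get τ_{X×Y}; counting gives |τ_{X×Y}| = 25.


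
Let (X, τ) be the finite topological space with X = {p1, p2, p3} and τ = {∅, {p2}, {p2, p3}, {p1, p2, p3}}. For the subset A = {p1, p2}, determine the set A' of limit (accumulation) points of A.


A' = {p1, p3}

For each x ∈ X, list the open sets U ∈ τ with x ∈ U, then check whether U ∩ (A ∖ {x}) ≠ ∅ for every such U.
  x = p1: opens ∋ x are {p1, p2, p3}; each meets A ∖ {p1}, so x IS a limit point.
  x = p2: open {p2} ∋ x has {p2} ∩ (A ∖ {p2}) = ∅, so x is NOT a limit point.
  x = p3: opens ∋ x are {p2, p3}, {p1, p2, p3}; each meets A ∖ {p3}, so x IS a limit point.
Collecting: A' = {p1, p3}.


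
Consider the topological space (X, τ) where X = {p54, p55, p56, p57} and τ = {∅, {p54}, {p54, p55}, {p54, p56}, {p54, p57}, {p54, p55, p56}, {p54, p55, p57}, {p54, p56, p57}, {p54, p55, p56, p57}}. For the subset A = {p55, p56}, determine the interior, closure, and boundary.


int(A) = ∅, cl(A) = {p55, p56}, ∂A = {p55, p56}.

Closed sets in (X, τ) are complements of opens:
  closed(X, τ) = {∅, {p55}, {p56}, {p57}, {p55, p56}, {p55, p57}, {p56, p57}, {p55, p56, p57}, {p54, p55, p56, p57}}.
int(A) = ⋃ {U ∈ τ : U ⊆ A}. Opens contained in A: ∅.
Taking the union of these: int(A) = ∅.
cl(A) = ⋂ {C closed : A ⊆ C}. Closed sets containing A: {p55, p56}, {p55, p56, p57}, {p54, p55, p56, p57}.
Intersecting these: cl(A) = {p55, p56}.
∂A = cl(A) ∖ int(A) = {p55, p56} ∖ ∅ = {p55, p56}.


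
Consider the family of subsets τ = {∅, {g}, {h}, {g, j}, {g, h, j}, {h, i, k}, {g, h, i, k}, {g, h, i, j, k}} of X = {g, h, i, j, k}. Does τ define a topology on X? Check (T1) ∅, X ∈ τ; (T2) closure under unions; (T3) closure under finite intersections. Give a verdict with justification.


τ is NOT a topology on X.

Axiom (T1): ∅ ∈ τ? Yes; X ∈ τ? Yes.
Axiom (T2/T3): check pairwise unions and intersections of members of τ.
Counterexample for (T2): {g} ∪ {h} = {g, h} ∉ τ. Therefore τ is NOT a topology.


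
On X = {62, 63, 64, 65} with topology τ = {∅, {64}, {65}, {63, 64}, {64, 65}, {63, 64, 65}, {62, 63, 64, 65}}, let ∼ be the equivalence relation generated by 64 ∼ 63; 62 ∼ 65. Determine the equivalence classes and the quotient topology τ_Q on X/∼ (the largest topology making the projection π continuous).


X/∼ = {[62=65], [63=64]}; |τ_Q| = 3.

Equivalence classes: [62=65], [63=64].
Quotient map π: X → X/∼ sends 62 ↦ [62=65], 63 ↦ [63=64], 64 ↦ [63=64], 65 ↦ [62=65].
For each subset V ⊆ X/∼, compute π^{-1}(V) ⊆ X and check whether π^{-1}(V) ∈ τ. V is open in τ_Q iff π^{-1}(V) ∈ τ.
  V = {}: π^{-1}(V) = ∅ ∈ τ ✓.
  V = {[62=65]}: π^{-1}(V) = {62, 65} ∉ τ ✗.
  V = {[63=64]}: π^{-1}(V) = {63, 64} ∈ τ ✓.
  V = {[62=65], [63=64]}: π^{-1}(V) = {62, 63, 64, 65} ∈ τ ✓.
Open sets in the quotient: τ_Q = {{}, {[63=64]}, {[62=65], [63=64]}} (3 elements).


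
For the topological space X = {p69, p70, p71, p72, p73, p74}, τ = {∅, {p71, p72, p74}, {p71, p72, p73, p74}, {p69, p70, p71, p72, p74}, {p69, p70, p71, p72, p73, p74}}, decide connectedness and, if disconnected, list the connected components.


(X, τ) is connected.

Find clopen sets (U ∈ τ with X ∖ U ∈ τ):
  U = ∅, X ∖ U = {p69, p70, p71, p72, p73, p74} — both open, so U is clopen.
  U = {p69, p70, p71, p72, p73, p74}, X ∖ U = ∅ — both open, so U is clopen.
Only trivial clopens (∅ and X) exist, so (X, τ) is connected.
Compute connected components by grouping points that agree on all clopens:
  component: {p69, p70, p71, p72, p73, p74}


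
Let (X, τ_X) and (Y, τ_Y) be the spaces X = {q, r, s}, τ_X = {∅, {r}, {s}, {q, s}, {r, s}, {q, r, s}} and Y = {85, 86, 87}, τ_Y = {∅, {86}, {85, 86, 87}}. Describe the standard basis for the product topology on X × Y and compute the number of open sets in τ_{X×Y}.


Basis B = {∅ × ∅, {r} × {86}, {s} × {86}, {q, s} × {86}, {r, s} × {86}, {q, r, s} × {86}, {r} × {85, 86, 87}, {s} × {85, 86, 87}, {q, s} × {85, 86, 87}, {r, s} × {85, 86, 87}, {q, r, s} × {85, 86, 87}}; |τ_{X×Y}| = 18.

Enumerate products U × V with U ∈ τ_X, V ∈ τ_Y (deduplicated):
  ∅ × ∅ = {} (∅)
  {r} × {86} = {(r,86)}
  {s} × {86} = {(s,86)}
  {q, s} × {86} = {(q,86), (s,86)}
  {r, s} × {86} = {(r,86), (s,86)}
  {q, r, s} × {86} = {(q,86), (r,86), (s,86)}
  {r} × {85, 86, 87} = {(r,85), (r,86), (r,87)}
  {s} × {85, 86, 87} = {(s,85), (s,86), (s,87)}
  {q, s} × {85, 86, 87} = {(q,85), (q,86), (q,87), (s,85), (s,86), (s,87)}
  {r, s} × {85, 86, 87} = {(r,85), (r,86), (r,87), (s,85), (s,86), (s,87)}
  {q, r, s} × {85, 86, 87} = {(q,85), (q,86), (q,87), (r,85), (r,86), (r,87), (s,85), (s,86), (s,87)}
These 11 distinct sets form the basis B.
Close under arbitrary unions to get τ_{X×Y}; counting gives |τ_{X×Y}| = 18.


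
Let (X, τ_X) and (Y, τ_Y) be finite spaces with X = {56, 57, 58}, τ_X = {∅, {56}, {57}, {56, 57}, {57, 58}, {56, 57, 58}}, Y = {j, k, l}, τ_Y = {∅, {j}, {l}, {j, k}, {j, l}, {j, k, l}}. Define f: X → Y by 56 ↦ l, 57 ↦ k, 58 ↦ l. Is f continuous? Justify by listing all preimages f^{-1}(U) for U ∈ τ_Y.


f is NOT continuous.

Compute f^{-1}(U) for each U ∈ τ_Y:
  U = ∅: f^{-1}(U) = ∅ ∈ τ_X ✓.
  U = {j}: f^{-1}(U) = ∅ ∈ τ_X ✓.
  U = {l}: f^{-1}(U) = {56, 58} ∉ τ_X ✗.
  U = {j, k}: f^{-1}(U) = {57} ∈ τ_X ✓.
  U = {j, l}: f^{-1}(U) = {56, 58} ∉ τ_X ✗.
  U = {j, k, l}: f^{-1}(U) = {56, 57, 58} ∈ τ_X ✓.
Found U = {l} with f^{-1}(U) = {56, 58} not in τ_X. Therefore f is NOT continuous.


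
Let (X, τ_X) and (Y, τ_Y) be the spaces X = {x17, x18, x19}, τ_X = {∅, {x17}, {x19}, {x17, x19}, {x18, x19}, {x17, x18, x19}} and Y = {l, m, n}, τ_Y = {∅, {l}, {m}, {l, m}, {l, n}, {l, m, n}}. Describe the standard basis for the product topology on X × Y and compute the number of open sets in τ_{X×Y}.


Basis B = {∅ × ∅, {x17} × {l}, {x17} × {m}, {x19} × {l}, {x19} × {m}, {x17} × {l, m}, {x17} × {l, n}, {x17, x19} × {l}, {x17, x19} × {m}, {x18, x19} × {l}, {x18, x19} × {m}, {x19} × {l, m}, {x19} × {l, n}, {x17} × {l, m, n}, {x17, x18, x19} × {l}, {x17, x18, x19} × {m}, {x19} × {l, m, n}, {x17, x19} × {l, m}, {x17, x19} × {l, n}, {x18, x19} × {l, m}, {x18, x19} × {l, n}, {x17, x19} × {l, m, n}, {x17, x18, x19} × {l, m}, {x17, x18, x19} × {l, n}, {x18, x19} × {l, m, n}, {x17, x18, x19} × {l, m, n}}; |τ_{X×Y}| = 108.

Enumerate products U × V with U ∈ τ_X, V ∈ τ_Y (deduplicated):
  ∅ × ∅ = {} (∅)
  {x17} × {l} = {(x17,l)}
  {x17} × {m} = {(x17,m)}
  {x19} × {l} = {(x19,l)}
  {x19} × {m} = {(x19,m)}
  {x17} × {l, m} = {(x17,l), (x17,m)}
  {x17} × {l, n} = {(x17,l), (x17,n)}
  {x17, x19} × {l} = {(x17,l), (x19,l)}
  {x17, x19} × {m} = {(x17,m), (x19,m)}
  {x18, x19} × {l} = {(x18,l), (x19,l)}
  {x18, x19} × {m} = {(x18,m), (x19,m)}
  {x19} × {l, m} = {(x19,l), (x19,m)}
  {x19} × {l, n} = {(x19,l), (x19,n)}
  {x17} × {l, m, n} = {(x17,l), (x17,m), (x17,n)}
  {x17, x18, x19} × {l} = {(x17,l), (x18,l), (x19,l)}
  {x17, x18, x19} × {m} = {(x17,m), (x18,m), (x19,m)}
  {x19} × {l, m, n} = {(x19,l), (x19,m), (x19,n)}
  {x17, x19} × {l, m} = {(x17,l), (x17,m), (x19,l), (x19,m)}
  {x17, x19} × {l, n} = {(x17,l), (x17,n), (x19,l), (x19,n)}
  {x18, x19} × {l, m} = {(x18,l), (x18,m), (x19,l), (x19,m)}
  {x18, x19} × {l, n} = {(x18,l), (x18,n), (x19,l), (x19,n)}
  {x17, x19} × {l, m, n} = {(x17,l), (x17,m), (x17,n), (x19,l), (x19,m), (x19,n)}
  {x17, x18, x19} × {l, m} = {(x17,l), (x17,m), (x18,l), (x18,m), (x19,l), (x19,m)}
  {x17, x18, x19} × {l, n} = {(x17,l), (x17,n), (x18,l), (x18,n), (x19,l), (x19,n)}
  {x18, x19} × {l, m, n} = {(x18,l), (x18,m), (x18,n), (x19,l), (x19,m), (x19,n)}
  {x17, x18, x19} × {l, m, n} = {(x17,l), (x17,m), (x17,n), (x18,l), (x18,m), (x18,n), (x19,l), (x19,m), (x19,n)}
These 26 distinct sets form the basis B.
Close under arbitrary unions to get τ_{X×Y}; counting gives |τ_{X×Y}| = 108.


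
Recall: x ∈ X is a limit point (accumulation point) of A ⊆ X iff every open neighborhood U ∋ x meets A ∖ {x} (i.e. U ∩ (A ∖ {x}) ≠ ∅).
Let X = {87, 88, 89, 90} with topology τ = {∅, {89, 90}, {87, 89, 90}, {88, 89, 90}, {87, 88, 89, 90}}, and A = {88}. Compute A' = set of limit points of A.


A' = ∅

For each x ∈ X, list the open sets U ∈ τ with x ∈ U, then check whether U ∩ (A ∖ {x}) ≠ ∅ for every such U.
  x = 87: open {87, 89, 90} ∋ x has {87, 89, 90} ∩ (A ∖ {87}) = ∅, so x is NOT a limit point.
  x = 88: open {88, 89, 90} ∋ x has {88, 89, 90} ∩ (A ∖ {88}) = ∅, so x is NOT a limit point.
  x = 89: open {89, 90} ∋ x has {89, 90} ∩ (A ∖ {89}) = ∅, so x is NOT a limit point.
  x = 90: open {89, 90} ∋ x has {89, 90} ∩ (A ∖ {90}) = ∅, so x is NOT a limit point.
Collecting: A' = ∅.


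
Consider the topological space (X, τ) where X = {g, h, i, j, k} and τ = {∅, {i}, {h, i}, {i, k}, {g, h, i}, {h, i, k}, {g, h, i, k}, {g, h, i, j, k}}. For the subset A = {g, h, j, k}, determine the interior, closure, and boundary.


int(A) = ∅, cl(A) = {g, h, j, k}, ∂A = {g, h, j, k}.

Closed sets in (X, τ) are complements of opens:
  closed(X, τ) = {∅, {j}, {g, j}, {j, k}, {g, h, j}, {g, j, k}, {g, h, j, k}, {g, h, i, j, k}}.
int(A) = ⋃ {U ∈ τ : U ⊆ A}. Opens contained in A: ∅.
Taking the union of these: int(A) = ∅.
cl(A) = ⋂ {C closed : A ⊆ C}. Closed sets containing A: {g, h, j, k}, {g, h, i, j, k}.
Intersecting these: cl(A) = {g, h, j, k}.
∂A = cl(A) ∖ int(A) = {g, h, j, k} ∖ ∅ = {g, h, j, k}.


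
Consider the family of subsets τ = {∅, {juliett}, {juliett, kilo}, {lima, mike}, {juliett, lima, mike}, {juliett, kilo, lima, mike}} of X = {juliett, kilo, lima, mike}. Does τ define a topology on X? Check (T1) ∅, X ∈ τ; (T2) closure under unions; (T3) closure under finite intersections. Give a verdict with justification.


τ IS a topology on X.

Axiom (T1): ∅ ∈ τ? Yes; X ∈ τ? Yes.
Axiom (T2/T3): check pairwise unions and intersections of members of τ.
All pairwise intersections and unions checked — each lies in τ. Therefore τ satisfies (T1), (T2), (T3): it IS a topology on X.


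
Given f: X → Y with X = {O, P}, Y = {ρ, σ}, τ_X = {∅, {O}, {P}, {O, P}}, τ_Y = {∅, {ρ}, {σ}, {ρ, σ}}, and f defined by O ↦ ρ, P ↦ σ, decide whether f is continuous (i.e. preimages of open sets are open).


f IS continuous.

Compute f^{-1}(U) for each U ∈ τ_Y:
  U = ∅: f^{-1}(U) = ∅ ∈ τ_X ✓.
  U = {ρ}: f^{-1}(U) = {O} ∈ τ_X ✓.
  U = {σ}: f^{-1}(U) = {P} ∈ τ_X ✓.
  U = {ρ, σ}: f^{-1}(U) = {O, P} ∈ τ_X ✓.
Every preimage lies in τ_X, so f IS continuous.


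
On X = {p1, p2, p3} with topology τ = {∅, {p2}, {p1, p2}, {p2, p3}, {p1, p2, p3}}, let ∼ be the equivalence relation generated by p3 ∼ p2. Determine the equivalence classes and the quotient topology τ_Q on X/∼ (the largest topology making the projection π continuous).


X/∼ = {[p1], [p2=p3]}; |τ_Q| = 3.

Equivalence classes: [p1], [p2=p3].
Quotient map π: X → X/∼ sends p1 ↦ [p1], p2 ↦ [p2=p3], p3 ↦ [p2=p3].
For each subset V ⊆ X/∼, compute π^{-1}(V) ⊆ X and check whether π^{-1}(V) ∈ τ. V is open in τ_Q iff π^{-1}(V) ∈ τ.
  V = {}: π^{-1}(V) = ∅ ∈ τ ✓.
  V = {[p1]}: π^{-1}(V) = {p1} ∉ τ ✗.
  V = {[p2=p3]}: π^{-1}(V) = {p2, p3} ∈ τ ✓.
  V = {[p1], [p2=p3]}: π^{-1}(V) = {p1, p2, p3} ∈ τ ✓.
Open sets in the quotient: τ_Q = {{}, {[p2=p3]}, {[p1], [p2=p3]}} (3 elements).
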